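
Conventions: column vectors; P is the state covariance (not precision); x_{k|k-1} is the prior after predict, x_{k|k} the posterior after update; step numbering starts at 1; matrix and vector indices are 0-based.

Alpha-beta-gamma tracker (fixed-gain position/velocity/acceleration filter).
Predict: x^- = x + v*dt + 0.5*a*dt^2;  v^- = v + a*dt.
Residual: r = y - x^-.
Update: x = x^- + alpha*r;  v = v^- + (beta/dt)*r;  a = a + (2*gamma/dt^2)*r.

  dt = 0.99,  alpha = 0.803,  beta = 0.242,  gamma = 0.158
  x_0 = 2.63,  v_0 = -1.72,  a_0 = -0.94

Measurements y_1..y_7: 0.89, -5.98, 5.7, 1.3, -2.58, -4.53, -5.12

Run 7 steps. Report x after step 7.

x_post = -4.5072

step 1: x_pred=0.4666  r=0.4234  x^+=0.8066  v^+=-2.5471  a^+=-0.8035
step 2: x_pred=-2.1088  r=-3.8712  x^+=-5.2174  v^+=-4.2888  a^+=-2.0516
step 3: x_pred=-10.4687  r=16.1687  x^+=2.5148  v^+=-2.3676  a^+=3.1614
step 4: x_pred=1.7201  r=-0.4201  x^+=1.3828  v^+=0.6595  a^+=3.0260
step 5: x_pred=3.5186  r=-6.0986  x^+=-1.3786  v^+=2.1645  a^+=1.0597
step 6: x_pred=1.2836  r=-5.8136  x^+=-3.3847  v^+=1.7925  a^+=-0.8147
step 7: x_pred=-2.0094  r=-3.1106  x^+=-4.5072  v^+=0.2256  a^+=-1.8176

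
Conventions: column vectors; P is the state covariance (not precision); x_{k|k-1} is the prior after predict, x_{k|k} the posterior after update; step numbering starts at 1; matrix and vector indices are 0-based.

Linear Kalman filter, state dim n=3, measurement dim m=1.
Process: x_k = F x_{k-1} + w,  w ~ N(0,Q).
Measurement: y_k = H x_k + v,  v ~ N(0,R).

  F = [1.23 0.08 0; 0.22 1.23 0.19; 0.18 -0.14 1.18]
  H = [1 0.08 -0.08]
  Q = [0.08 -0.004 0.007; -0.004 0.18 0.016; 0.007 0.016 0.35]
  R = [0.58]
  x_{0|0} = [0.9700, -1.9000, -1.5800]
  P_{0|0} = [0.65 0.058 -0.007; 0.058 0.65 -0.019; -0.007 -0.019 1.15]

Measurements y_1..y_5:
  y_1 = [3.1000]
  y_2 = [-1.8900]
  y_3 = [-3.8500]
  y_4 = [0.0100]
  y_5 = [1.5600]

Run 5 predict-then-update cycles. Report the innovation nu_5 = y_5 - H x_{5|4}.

step 1: x^-=[1.0411, -2.4238, -1.4238]  P^-=[1.0790 0.3227 0.1225; 0.3227 1.2583 0.1696; 0.1225 0.1696 1.9854]  S=[1.7096]  K=[0.6405; 0.2397; -0.0133]  nu=[2.1389]  x^+=[2.4111, -1.9111, -1.4523]  P^+=[0.3776 0.0602 0.1371; 0.0602 1.1601 0.1750; 0.1371 0.1750 1.9851]
step 2: x^-=[2.8127, -2.0961, -1.0121]  P^-=[0.6706 0.3392 0.2836; 0.3392 2.1508 0.5774; 0.2836 0.5774 3.1465]  S=[1.2860]  K=[0.5249; 0.3617; 0.0607]  nu=[-4.6160]  x^+=[0.3897, -3.7655, -1.2924]  P^+=[0.3163 0.0951 0.2426; 0.0951 1.9826 0.5491; 0.2426 0.5491 3.1417]
step 3: x^-=[0.1781, -4.7914, -0.9277]  P^-=[0.5899 0.4872 0.4438; 0.4872 3.6367 1.2633; 0.4438 1.2633 4.6905]  S=[1.2139]  K=[0.4888; 0.5578; 0.1397]  nu=[-3.7190]  x^+=[-1.6397, -6.8658, -1.4474]  P^+=[0.2999 0.1563 0.3609; 0.1563 3.2590 1.1687; 0.3609 1.1687 4.6668]
step 4: x^-=[-2.5660, -9.0806, -1.0418]  P^-=[0.5853 0.7391 0.6463; 0.7391 5.9545 2.3139; 0.6463 2.3139 6.6809]  S=[1.2314]  K=[0.4813; 0.8368; 0.2412]  nu=[3.2191]  x^+=[-1.0166, -6.3869, -0.2654]  P^+=[0.3000 0.2432 0.5034; 0.2432 5.0923 2.0654; 0.5034 2.0654 6.6093]
step 5: x^-=[-1.7613, -8.1300, 0.3980]  P^-=[0.6143 1.0995 0.9036; 1.0995 9.2764 3.7698; 0.9036 3.7698 9.1814]  S=[1.2955]  K=[0.4863; 1.1887; 0.3633]  nu=[4.0036]  x^+=[0.1855, -3.3709, 1.8526]  P^+=[0.3080 0.3506 0.6747; 0.3506 7.4458 3.2103; 0.6747 3.2103 9.0104]

innov = [4.0036]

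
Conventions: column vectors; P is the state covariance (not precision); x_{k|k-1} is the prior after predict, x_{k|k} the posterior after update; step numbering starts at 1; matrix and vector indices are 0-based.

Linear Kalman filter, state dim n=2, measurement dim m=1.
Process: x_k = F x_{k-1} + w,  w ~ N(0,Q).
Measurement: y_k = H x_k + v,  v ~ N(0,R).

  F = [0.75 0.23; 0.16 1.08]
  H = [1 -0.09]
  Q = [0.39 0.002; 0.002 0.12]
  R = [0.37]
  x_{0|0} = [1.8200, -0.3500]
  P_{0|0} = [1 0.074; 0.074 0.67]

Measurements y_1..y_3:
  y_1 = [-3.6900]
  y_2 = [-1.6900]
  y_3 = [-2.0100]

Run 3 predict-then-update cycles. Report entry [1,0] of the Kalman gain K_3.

step 1: x^-=[1.2845, -0.0868]  P^-=[1.0135 0.3511; 0.3511 0.9527]  S=[1.3280]  K=[0.7394; 0.1998]  nu=[-4.9823]  x^+=[-2.3993, -1.0823]  P^+=[0.2875 0.1549; 0.1549 0.8996]
step 2: x^-=[-2.0484, -1.5528]  P^-=[0.6528 0.3911; 0.3911 1.2302]  S=[0.9623]  K=[0.6417; 0.2914]  nu=[0.2186]  x^+=[-1.9081, -1.4891]  P^+=[0.2564 0.2112; 0.2112 1.1485]
step 3: x^-=[-1.7736, -1.9135]  P^-=[0.6679 0.4969; 0.4969 1.5392]  S=[0.9609]  K=[0.6485; 0.3730]  nu=[-0.4087]  x^+=[-2.0386, -2.0659]  P^+=[0.2638 0.2645; 0.2645 1.4055]

K[1,0] = 0.3730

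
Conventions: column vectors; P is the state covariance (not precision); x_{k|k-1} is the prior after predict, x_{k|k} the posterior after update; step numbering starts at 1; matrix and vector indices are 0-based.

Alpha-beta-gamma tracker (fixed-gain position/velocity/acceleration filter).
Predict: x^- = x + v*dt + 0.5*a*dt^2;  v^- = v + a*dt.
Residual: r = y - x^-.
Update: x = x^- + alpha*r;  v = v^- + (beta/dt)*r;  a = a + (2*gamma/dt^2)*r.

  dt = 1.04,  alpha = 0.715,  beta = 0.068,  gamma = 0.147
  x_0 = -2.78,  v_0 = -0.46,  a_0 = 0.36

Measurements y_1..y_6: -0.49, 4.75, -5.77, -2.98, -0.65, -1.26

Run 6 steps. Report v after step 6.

step 1: x_pred=-3.0637  r=2.5737  x^+=-1.2235  v^+=0.0827  a^+=1.0596
step 2: x_pred=-0.5645  r=5.3145  x^+=3.2354  v^+=1.5321  a^+=2.5042
step 3: x_pred=6.1830  r=-11.9530  x^+=-2.3634  v^+=3.3549  a^+=-0.7449
step 4: x_pred=0.7229  r=-3.7029  x^+=-1.9247  v^+=2.3381  a^+=-1.7514
step 5: x_pred=-0.4402  r=-0.2098  x^+=-0.5902  v^+=0.5029  a^+=-1.8084
step 6: x_pred=-1.0452  r=-0.2148  x^+=-1.1988  v^+=-1.3919  a^+=-1.8668

v_post = -1.3919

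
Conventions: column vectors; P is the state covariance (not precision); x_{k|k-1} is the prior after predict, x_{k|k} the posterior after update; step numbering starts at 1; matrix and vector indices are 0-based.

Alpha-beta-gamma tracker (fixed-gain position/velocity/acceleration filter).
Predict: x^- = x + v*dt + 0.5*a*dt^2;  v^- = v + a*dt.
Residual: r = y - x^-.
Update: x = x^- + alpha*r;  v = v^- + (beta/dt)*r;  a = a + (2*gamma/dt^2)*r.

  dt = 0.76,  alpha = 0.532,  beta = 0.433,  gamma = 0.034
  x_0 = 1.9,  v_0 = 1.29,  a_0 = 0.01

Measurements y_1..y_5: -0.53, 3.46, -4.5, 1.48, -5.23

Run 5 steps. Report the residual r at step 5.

step 1: x_pred=2.8833  r=-3.4133  x^+=1.0674  v^+=-0.6471  a^+=-0.3918
step 2: x_pred=0.4625  r=2.9975  x^+=2.0572  v^+=0.7629  a^+=-0.0389
step 3: x_pred=2.6257  r=-7.1257  x^+=-1.1652  v^+=-3.3265  a^+=-0.8778
step 4: x_pred=-3.9468  r=5.4268  x^+=-1.0597  v^+=-0.9018  a^+=-0.2390
step 5: x_pred=-1.8141  r=-3.4159  x^+=-3.6314  v^+=-3.0296  a^+=-0.6411

resid = -3.4159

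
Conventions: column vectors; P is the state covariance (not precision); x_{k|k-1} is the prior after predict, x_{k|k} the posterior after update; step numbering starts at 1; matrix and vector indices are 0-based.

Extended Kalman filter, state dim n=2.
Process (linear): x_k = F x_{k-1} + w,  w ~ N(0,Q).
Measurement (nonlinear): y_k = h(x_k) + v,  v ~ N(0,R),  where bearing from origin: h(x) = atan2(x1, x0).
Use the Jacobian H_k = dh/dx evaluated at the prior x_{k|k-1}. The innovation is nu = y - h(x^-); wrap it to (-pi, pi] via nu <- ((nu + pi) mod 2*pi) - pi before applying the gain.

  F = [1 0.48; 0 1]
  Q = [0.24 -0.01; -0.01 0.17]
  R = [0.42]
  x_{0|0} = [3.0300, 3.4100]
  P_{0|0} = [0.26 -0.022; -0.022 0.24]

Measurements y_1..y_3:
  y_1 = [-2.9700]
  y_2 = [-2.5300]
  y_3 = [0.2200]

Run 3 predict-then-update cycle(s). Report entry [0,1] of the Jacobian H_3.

step 1: x^-=[4.6668, 3.4100]  P^-=[0.5342 0.0832; 0.0832 0.4100]  H_jac=[-0.1021 0.1397]  S=[0.4312]  K=[-0.0995; 0.1131]  nu=[2.6822]  x^+=[4.3999, 3.7134]  P^+=[0.5299 0.0881; 0.0881 0.4045]
step 2: x^-=[6.1824, 3.7134]  P^-=[0.9476 0.2722; 0.2722 0.5745]  H_jac=[-0.0714 0.1189]  S=[0.4283]  K=[-0.0824; 0.1141]  nu=[-3.0709]  x^+=[6.4355, 3.3632]  P^+=[0.9447 0.2762; 0.2762 0.5689]
step 3: x^-=[8.0498, 3.3632]  P^-=[1.5810 0.5393; 0.5393 0.7389]  H_jac=[-0.0442 0.1058]  S=[0.4263]  K=[-0.0301; 0.1274]  nu=[-0.1758]  x^+=[8.0551, 3.3408]  P^+=[1.5806 0.5409; 0.5409 0.7320]

H_jac[0,1] = 0.1058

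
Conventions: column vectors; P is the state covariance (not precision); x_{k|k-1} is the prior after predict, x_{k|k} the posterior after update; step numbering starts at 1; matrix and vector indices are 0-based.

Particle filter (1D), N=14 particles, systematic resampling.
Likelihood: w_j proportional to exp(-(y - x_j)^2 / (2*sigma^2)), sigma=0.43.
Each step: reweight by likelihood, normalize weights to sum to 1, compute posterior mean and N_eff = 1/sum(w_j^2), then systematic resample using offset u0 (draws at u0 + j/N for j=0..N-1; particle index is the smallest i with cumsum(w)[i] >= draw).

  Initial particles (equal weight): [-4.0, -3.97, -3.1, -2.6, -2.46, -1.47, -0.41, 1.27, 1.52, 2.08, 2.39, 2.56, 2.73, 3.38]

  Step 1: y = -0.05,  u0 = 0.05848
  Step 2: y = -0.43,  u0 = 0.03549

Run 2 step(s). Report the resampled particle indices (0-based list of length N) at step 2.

step 1: w=[0.0000, 0.0000, 0.0000, 0.0000, 0.0000, 0.0060, 0.9798, 0.0125, 0.0018, 0.0000, 0.0000, 0.0000, 0.0000, 0.0000]  mean=-0.3919  Neff=1.0415  idx=[6, 6, 6, 6, 6, 6, 6, 6, 6, 6, 6, 6, 6, 7]
step 2: w=[0.0769, 0.0769, 0.0769, 0.0769, 0.0769, 0.0769, 0.0769, 0.0769, 0.0769, 0.0769, 0.0769, 0.0769, 0.0769, 0.0000]  mean=-0.4099  Neff=13.0008  idx=[0, 1, 2, 3, 4, 5, 6, 6, 7, 8, 9, 10, 11, 12]

resampled_idx = [0, 1, 2, 3, 4, 5, 6, 6, 7, 8, 9, 10, 11, 12]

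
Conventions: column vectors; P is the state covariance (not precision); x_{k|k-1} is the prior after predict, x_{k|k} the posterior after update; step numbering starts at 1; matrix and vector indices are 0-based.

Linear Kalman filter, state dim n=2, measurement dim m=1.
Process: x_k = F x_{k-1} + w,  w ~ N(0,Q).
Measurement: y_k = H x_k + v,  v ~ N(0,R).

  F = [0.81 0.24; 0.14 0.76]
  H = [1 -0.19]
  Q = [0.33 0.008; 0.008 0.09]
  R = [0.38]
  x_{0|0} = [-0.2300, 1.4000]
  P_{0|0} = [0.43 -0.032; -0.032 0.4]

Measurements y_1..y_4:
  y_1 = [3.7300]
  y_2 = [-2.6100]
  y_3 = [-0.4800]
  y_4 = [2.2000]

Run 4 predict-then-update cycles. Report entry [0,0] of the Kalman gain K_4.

K[0,0] = 0.5856

step 1: x^-=[0.1497, 1.0318]  P^-=[0.6227 0.1089; 0.1089 0.3227]  S=[0.9730]  K=[0.6187; 0.0490]  nu=[3.7763]  x^+=[2.4863, 1.2167]  P^+=[0.2502 0.0795; 0.0795 0.3203]
step 2: x^-=[2.3059, 1.2728]  P^-=[0.5435 0.1464; 0.1464 0.2968]  S=[0.8786]  K=[0.5870; 0.1024]  nu=[-4.6741]  x^+=[-0.4376, 0.7940]  P^+=[0.2408 0.0936; 0.0936 0.2876]
step 3: x^-=[-0.1639, 0.5422]  P^-=[0.5410 0.1485; 0.1485 0.2808]  S=[0.8746]  K=[0.5862; 0.1088]  nu=[-0.2131]  x^+=[-0.2888, 0.5190]  P^+=[0.2404 0.0927; 0.0927 0.2704]
step 4: x^-=[-0.1094, 0.3540]  P^-=[0.5393 0.1448; 0.1448 0.2706]  S=[0.8741]  K=[0.5856; 0.1068]  nu=[2.3766]  x^+=[1.2823, 0.6078]  P^+=[0.2396 0.0901; 0.0901 0.2607]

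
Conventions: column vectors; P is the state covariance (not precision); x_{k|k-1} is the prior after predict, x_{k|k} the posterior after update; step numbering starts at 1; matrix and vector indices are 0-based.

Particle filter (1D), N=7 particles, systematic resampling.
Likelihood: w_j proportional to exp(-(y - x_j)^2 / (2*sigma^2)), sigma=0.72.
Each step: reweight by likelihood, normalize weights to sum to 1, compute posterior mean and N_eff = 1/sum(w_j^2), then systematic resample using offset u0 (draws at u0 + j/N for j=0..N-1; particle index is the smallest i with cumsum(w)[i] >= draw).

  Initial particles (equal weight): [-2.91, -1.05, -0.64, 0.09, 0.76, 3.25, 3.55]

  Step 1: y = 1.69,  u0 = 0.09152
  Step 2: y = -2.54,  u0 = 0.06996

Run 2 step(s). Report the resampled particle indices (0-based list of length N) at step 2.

resampled_idx = [0, 0, 0, 0, 0, 0, 1]

step 1: w=[0.0000, 0.0011, 0.0081, 0.1290, 0.6618, 0.1458, 0.0542]  mean=1.1743  Neff=2.0881  idx=[3, 4, 4, 4, 4, 5, 6]
step 2: w=[0.9203, 0.0199, 0.0199, 0.0199, 0.0199, 0.0000, 0.0000]  mean=0.1434  Neff=1.1786  idx=[0, 0, 0, 0, 0, 0, 1]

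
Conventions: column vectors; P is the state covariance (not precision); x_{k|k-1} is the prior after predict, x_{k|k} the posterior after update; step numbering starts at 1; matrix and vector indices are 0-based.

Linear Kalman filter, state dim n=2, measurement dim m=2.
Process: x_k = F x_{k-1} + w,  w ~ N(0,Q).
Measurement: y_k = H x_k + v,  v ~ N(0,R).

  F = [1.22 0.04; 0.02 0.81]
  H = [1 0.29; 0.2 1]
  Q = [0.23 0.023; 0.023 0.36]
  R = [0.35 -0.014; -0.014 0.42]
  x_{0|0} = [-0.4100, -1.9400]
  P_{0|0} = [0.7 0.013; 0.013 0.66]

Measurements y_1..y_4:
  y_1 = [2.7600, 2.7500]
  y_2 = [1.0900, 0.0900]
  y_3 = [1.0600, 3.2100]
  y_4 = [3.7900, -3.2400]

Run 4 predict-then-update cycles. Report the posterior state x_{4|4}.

x_post = [2.9314, -1.2980]

step 1: x^-=[-0.5778, -1.5796]  P^-=[1.2742 0.0743; 0.0743 0.7937]  S=[1.7341 0.5497; 0.5497 1.2944]  K=[0.7703 -0.0728; -0.0259 0.6357]  nu=[3.7959, 4.4452]  x^+=[2.0226, 1.1478]  P^+=[0.3000 -0.1014; -0.1014 0.2876]
step 2: x^-=[2.5135, 0.9701]  P^-=[0.6671 -0.0606; -0.0606 0.5455]  S=[1.0279 0.2135; 0.2135 0.9680]  K=[0.6459 -0.0672; -0.0205 0.5556]  nu=[-1.7048, -1.3828]  x^+=[1.5053, 0.2367]  P^+=[0.2525 -0.0878; -0.0878 0.2512]
step 3: x^-=[1.8459, 0.2219]  P^-=[0.5976 -0.0495; -0.0495 0.5221]  S=[0.9628 0.2045; 0.2045 0.9462]  K=[0.6185 -0.0597; -0.0096 0.5434]  nu=[-0.8503, 2.6189]  x^+=[1.1637, 1.6531]  P^+=[0.2411 -0.0819; -0.0819 0.2447]
step 4: x^-=[1.4858, 1.3623]  P^-=[0.5812 -0.0442; -0.0442 0.5180]  S=[0.9491 0.2057; 0.2057 0.9436]  K=[0.6112 -0.0569; -0.0055 0.5408]  nu=[1.9091, -4.8995]  x^+=[2.9314, -1.2980]  P^+=[0.2379 -0.0800; -0.0800 0.2432]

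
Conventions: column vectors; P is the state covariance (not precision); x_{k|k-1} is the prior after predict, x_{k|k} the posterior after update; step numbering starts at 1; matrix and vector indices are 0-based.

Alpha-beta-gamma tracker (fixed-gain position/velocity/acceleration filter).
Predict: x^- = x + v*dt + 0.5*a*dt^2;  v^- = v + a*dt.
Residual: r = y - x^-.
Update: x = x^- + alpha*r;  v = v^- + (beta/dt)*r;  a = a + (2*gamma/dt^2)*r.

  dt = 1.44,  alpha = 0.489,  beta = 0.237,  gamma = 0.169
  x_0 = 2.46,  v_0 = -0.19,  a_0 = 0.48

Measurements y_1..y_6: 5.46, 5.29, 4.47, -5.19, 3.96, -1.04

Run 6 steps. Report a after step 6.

step 1: x_pred=2.6841  r=2.7759  x^+=4.0415  v^+=0.9581  a^+=0.9325
step 2: x_pred=6.3879  r=-1.0979  x^+=5.8510  v^+=2.1201  a^+=0.7535
step 3: x_pred=9.6853  r=-5.2153  x^+=7.1350  v^+=2.3469  a^+=-0.0966
step 4: x_pred=10.4144  r=-15.6044  x^+=2.7838  v^+=-0.3604  a^+=-2.6401
step 5: x_pred=-0.4725  r=4.4325  x^+=1.6950  v^+=-3.4327  a^+=-1.9176
step 6: x_pred=-5.2363  r=4.1963  x^+=-3.1843  v^+=-5.5034  a^+=-1.2336

a_post = -1.2336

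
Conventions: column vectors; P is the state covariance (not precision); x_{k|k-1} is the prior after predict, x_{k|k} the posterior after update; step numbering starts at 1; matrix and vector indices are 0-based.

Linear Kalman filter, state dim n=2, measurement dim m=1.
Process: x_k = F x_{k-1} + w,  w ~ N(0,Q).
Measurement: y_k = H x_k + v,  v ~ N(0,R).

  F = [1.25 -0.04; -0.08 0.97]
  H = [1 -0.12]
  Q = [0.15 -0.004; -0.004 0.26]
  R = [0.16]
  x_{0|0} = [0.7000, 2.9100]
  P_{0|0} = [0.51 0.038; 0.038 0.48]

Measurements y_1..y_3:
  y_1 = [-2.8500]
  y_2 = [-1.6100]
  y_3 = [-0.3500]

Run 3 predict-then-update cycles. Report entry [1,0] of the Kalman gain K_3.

step 1: x^-=[0.7586, 2.7667]  P^-=[0.9438 -0.0274; -0.0274 0.7090]  S=[1.1206]  K=[0.8452; -0.1004]  nu=[-3.2766]  x^+=[-2.0107, 3.0957]  P^+=[0.1433 0.0677; 0.0677 0.6977]
step 2: x^-=[-2.6372, 3.1636]  P^-=[0.3683 0.0368; 0.0368 0.9069]  S=[0.5325]  K=[0.6833; -0.1352]  nu=[1.4068]  x^+=[-1.6759, 2.9735]  P^+=[0.1197 0.0860; 0.0860 0.8972]
step 3: x^-=[-2.2138, 3.0184]  P^-=[0.3298 0.0538; 0.0538 1.0915]  S=[0.4926]  K=[0.6564; -0.1567]  nu=[2.2260]  x^+=[-0.7527, 2.6696]  P^+=[0.1176 0.1045; 0.1045 1.0795]

K[1,0] = -0.1567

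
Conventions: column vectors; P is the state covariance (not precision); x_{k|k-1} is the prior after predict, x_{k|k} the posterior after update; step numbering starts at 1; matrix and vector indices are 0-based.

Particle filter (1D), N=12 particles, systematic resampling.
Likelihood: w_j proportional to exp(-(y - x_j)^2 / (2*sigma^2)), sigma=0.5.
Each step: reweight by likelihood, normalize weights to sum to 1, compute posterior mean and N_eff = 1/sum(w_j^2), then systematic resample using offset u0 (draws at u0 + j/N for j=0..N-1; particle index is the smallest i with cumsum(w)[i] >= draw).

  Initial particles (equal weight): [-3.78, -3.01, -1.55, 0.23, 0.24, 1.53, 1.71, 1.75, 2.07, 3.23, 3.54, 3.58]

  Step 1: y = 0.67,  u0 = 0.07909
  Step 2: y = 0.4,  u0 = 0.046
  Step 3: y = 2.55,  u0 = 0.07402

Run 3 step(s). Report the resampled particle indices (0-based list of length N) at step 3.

step 1: w=[0.0000, 0.0000, 0.0000, 0.3711, 0.3776, 0.1245, 0.0628, 0.0530, 0.0108, 0.0000, 0.0000, 0.0000]  mean=0.5892  Neff=3.3035  idx=[3, 3, 3, 3, 4, 4, 4, 4, 4, 5, 6, 8]
step 2: w=[0.1092, 0.1092, 0.1092, 0.1092, 0.1100, 0.1100, 0.1100, 0.1100, 0.1100, 0.0090, 0.0037, 0.0004]  mean=0.2535  Neff=9.2338  idx=[0, 1, 1, 2, 3, 4, 4, 5, 6, 7, 8, 8]
step 3: w=[0.0789, 0.0789, 0.0789, 0.0789, 0.0789, 0.0865, 0.0865, 0.0865, 0.0865, 0.0865, 0.0865, 0.0865]  mean=0.2361  Neff=11.9755  idx=[0, 1, 3, 4, 5, 6, 7, 8, 9, 9, 10, 11]

resampled_idx = [0, 1, 3, 4, 5, 6, 7, 8, 9, 9, 10, 11]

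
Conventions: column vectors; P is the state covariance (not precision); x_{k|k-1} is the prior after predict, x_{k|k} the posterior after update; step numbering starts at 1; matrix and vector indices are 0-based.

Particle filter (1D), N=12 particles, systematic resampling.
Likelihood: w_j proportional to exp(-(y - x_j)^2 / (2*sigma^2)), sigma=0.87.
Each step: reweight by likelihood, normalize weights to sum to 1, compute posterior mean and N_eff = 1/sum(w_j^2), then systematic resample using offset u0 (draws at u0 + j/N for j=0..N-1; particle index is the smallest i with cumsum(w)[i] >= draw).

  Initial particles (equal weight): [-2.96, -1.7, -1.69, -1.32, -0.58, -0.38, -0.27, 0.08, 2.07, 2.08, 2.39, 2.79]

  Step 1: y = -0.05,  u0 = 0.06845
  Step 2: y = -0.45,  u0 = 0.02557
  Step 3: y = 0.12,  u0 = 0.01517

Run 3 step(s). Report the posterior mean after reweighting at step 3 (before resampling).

post_mean = -0.3137

step 1: w=[0.0008, 0.0366, 0.0374, 0.0761, 0.1835, 0.2055, 0.2139, 0.2184, 0.0113, 0.0110, 0.0043, 0.0011]  mean=-0.3933  Neff=5.6123  idx=[2, 4, 4, 4, 5, 5, 6, 6, 6, 7, 7, 9]
step 2: w=[0.0365, 0.0995, 0.0995, 0.0995, 0.1003, 0.1003, 0.0985, 0.0985, 0.0985, 0.0836, 0.0836, 0.0015]  mean=-0.3744  Neff=10.6054  idx=[0, 1, 2, 3, 4, 5, 5, 6, 7, 8, 9, 10]
step 3: w=[0.0120, 0.0758, 0.0758, 0.0758, 0.0889, 0.0889, 0.0889, 0.0948, 0.0948, 0.0948, 0.1047, 0.1047]  mean=-0.3137  Neff=11.1129  idx=[1, 2, 3, 4, 5, 6, 7, 7, 8, 9, 10, 11]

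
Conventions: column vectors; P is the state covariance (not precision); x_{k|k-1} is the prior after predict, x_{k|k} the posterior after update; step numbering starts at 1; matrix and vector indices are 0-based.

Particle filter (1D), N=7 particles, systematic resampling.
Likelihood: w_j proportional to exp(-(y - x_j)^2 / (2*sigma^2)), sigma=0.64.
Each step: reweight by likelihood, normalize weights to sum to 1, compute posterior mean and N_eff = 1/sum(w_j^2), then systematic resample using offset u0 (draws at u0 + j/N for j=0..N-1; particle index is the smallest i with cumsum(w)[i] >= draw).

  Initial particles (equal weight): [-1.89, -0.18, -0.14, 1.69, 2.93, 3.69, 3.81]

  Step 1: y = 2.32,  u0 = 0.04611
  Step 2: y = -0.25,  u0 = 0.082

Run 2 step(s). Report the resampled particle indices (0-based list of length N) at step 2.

step 1: w=[0.0000, 0.0003, 0.0004, 0.4339, 0.4472, 0.0712, 0.0469]  mean=2.4850  Neff=2.5282  idx=[3, 3, 3, 4, 4, 4, 5]
step 2: w=[0.3332, 0.3332, 0.3332, 0.0001, 0.0001, 0.0001, 0.0000]  mean=1.6905  Neff=3.0026  idx=[0, 0, 1, 1, 1, 2, 2]

resampled_idx = [0, 0, 1, 1, 1, 2, 2]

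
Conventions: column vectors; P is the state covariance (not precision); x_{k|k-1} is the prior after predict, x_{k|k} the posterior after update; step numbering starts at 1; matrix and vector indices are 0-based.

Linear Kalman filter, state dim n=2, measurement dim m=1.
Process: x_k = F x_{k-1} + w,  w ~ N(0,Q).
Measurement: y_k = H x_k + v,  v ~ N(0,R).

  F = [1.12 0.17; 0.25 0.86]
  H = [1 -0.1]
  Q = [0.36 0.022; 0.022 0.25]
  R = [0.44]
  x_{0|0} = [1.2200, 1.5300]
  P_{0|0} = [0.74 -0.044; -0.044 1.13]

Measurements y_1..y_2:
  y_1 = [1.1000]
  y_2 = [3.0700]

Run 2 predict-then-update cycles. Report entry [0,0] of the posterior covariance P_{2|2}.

P_post[0,0] = 0.3197

step 1: x^-=[1.6265, 1.6208]  P^-=[1.3042 0.3502; 0.3502 1.1131]  S=[1.6853]  K=[0.7531; 0.1417]  nu=[-0.3644]  x^+=[1.3521, 1.5692]  P^+=[0.3484 0.1703; 0.1703 1.0792]
step 2: x^-=[1.7811, 1.6875]  P^-=[0.8930 0.4486; 0.4486 1.1432]  S=[1.2548]  K=[0.6760; 0.2664]  nu=[1.4577]  x^+=[2.7664, 2.0758]  P^+=[0.3197 0.2226; 0.2226 1.0541]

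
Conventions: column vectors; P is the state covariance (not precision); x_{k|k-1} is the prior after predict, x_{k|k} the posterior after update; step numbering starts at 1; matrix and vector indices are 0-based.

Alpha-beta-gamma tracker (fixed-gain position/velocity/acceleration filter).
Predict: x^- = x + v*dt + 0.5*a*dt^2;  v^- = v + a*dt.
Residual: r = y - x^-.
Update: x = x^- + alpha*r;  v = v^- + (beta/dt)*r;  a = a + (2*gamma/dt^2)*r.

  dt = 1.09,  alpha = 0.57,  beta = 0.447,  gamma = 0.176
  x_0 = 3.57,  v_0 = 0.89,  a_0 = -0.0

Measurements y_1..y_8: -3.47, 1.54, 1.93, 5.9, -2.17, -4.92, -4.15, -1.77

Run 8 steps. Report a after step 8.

a_post = -0.1294

step 1: x_pred=4.5401  r=-8.0101  x^+=-0.0257  v^+=-2.3949  a^+=-2.3732
step 2: x_pred=-4.0458  r=5.5858  x^+=-0.8619  v^+=-2.6909  a^+=-0.7182
step 3: x_pred=-4.2217  r=6.1517  x^+=-0.7152  v^+=-0.9510  a^+=1.1043
step 4: x_pred=-1.0958  r=6.9958  x^+=2.8918  v^+=3.1216  a^+=3.1770
step 5: x_pred=8.1816  r=-10.3516  x^+=2.2812  v^+=2.3394  a^+=0.1101
step 6: x_pred=4.8966  r=-9.8166  x^+=-0.6989  v^+=-1.5663  a^+=-2.7983
step 7: x_pred=-4.0684  r=-0.0816  x^+=-4.1149  v^+=-4.6498  a^+=-2.8224
step 8: x_pred=-10.8599  r=9.0899  x^+=-5.6787  v^+=-3.9986  a^+=-0.1294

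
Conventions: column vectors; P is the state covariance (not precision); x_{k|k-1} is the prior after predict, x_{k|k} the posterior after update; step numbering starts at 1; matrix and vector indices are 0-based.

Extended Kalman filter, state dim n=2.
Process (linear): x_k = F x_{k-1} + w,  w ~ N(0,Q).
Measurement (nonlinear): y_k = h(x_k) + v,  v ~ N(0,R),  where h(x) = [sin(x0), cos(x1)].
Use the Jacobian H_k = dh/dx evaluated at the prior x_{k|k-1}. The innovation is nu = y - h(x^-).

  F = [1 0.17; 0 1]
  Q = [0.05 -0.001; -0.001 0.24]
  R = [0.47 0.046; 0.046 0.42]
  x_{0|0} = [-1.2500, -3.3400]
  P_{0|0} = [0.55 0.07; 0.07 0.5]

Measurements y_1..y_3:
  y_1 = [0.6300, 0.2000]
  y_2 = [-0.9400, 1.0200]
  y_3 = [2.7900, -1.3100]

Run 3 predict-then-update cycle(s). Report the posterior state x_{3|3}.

x_post = [-4.4046, -4.0759]

step 1: x^-=[-1.8178, -3.3400]  P^-=[0.6383 0.1540; 0.1540 0.7400]  H_jac=[-0.2445 0.0000; 0.0000 -0.1971]  S=[0.5082 0.0534; 0.0534 0.4488]  K=[-0.3038 -0.0315; -0.0404 -0.3202]  nu=[1.5996, 1.1804]  x^+=[-2.3409, -3.7827]  P^+=[0.5899 0.1380; 0.1380 0.6918]
step 2: x^-=[-2.9840, -3.7827]  P^-=[0.7068 0.2546; 0.2546 0.9318]  H_jac=[-0.9876 0.0000; 0.0000 -0.5981]  S=[1.1594 0.1964; 0.1964 0.7533]  K=[-0.5941 -0.0473; -0.0958 -0.7148]  nu=[-0.7830, 1.8215]  x^+=[-2.6049, -5.0096]  P^+=[0.2849 0.0789; 0.0789 0.5094]
step 3: x^-=[-3.4565, -5.0096]  P^-=[0.3765 0.1645; 0.1645 0.7494]  H_jac=[-0.9508 0.0000; 0.0000 -0.9561]  S=[0.8103 0.1955; 0.1955 1.1051]  K=[-0.4256 -0.0670; -0.0382 -0.6416]  nu=[2.4803, -1.6029]  x^+=[-4.4046, -4.0759]  P^+=[0.2136 0.0499; 0.0499 0.2837]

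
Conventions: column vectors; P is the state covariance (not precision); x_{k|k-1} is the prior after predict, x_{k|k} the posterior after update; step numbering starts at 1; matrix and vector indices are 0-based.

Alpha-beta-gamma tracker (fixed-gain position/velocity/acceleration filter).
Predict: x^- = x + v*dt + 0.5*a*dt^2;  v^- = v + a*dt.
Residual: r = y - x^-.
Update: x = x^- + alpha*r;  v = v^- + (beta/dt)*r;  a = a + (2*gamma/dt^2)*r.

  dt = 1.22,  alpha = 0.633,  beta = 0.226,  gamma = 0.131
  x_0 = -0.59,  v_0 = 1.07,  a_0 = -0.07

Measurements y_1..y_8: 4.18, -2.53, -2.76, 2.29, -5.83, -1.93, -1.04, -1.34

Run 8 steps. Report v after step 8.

step 1: x_pred=0.6633  r=3.5167  x^+=2.8894  v^+=1.6361  a^+=0.5490
step 2: x_pred=5.2940  r=-7.8240  x^+=0.3414  v^+=0.8565  a^+=-0.8282
step 3: x_pred=0.7700  r=-3.5300  x^+=-1.4645  v^+=-0.8078  a^+=-1.4496
step 4: x_pred=-3.5288  r=5.8188  x^+=0.1545  v^+=-1.4984  a^+=-0.4253
step 5: x_pred=-1.9900  r=-3.8400  x^+=-4.4207  v^+=-2.7286  a^+=-1.1013
step 6: x_pred=-8.5692  r=6.6392  x^+=-4.3666  v^+=-2.8422  a^+=0.0674
step 7: x_pred=-7.7839  r=6.7439  x^+=-3.5150  v^+=-1.5107  a^+=1.2545
step 8: x_pred=-4.4244  r=3.0844  x^+=-2.4720  v^+=0.5912  a^+=1.7975

v_post = 0.5912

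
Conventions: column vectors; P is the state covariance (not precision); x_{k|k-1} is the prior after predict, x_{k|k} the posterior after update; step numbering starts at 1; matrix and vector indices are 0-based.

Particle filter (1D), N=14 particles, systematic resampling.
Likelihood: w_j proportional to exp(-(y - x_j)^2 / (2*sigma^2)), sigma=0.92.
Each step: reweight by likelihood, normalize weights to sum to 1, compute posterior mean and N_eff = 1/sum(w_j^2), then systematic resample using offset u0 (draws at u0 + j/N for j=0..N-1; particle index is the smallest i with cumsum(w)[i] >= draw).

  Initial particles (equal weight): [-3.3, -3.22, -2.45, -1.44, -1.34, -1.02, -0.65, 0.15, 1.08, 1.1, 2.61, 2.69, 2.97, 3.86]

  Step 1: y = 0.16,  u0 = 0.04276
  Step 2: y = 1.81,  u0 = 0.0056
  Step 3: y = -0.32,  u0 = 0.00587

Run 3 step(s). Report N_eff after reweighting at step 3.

N_eff = 10.7190

step 1: w=[0.0002, 0.0003, 0.0046, 0.0567, 0.0681, 0.1131, 0.1747, 0.2574, 0.1562, 0.1528, 0.0074, 0.0059, 0.0024, 0.0001]  mean=0.0030  Neff=6.0497  idx=[3, 4, 5, 6, 6, 6, 7, 7, 7, 8, 8, 8, 9, 9]
step 2: w=[0.0004, 0.0007, 0.0020, 0.0064, 0.0064, 0.0064, 0.0450, 0.0450, 0.0450, 0.1674, 0.1674, 0.1674, 0.1702, 0.1702]  mean=0.9209  Neff=6.7478  idx=[3, 7, 8, 9, 9, 10, 10, 11, 11, 11, 12, 12, 13, 13]
step 3: w=[0.1535, 0.1437, 0.1437, 0.0514, 0.0514, 0.0514, 0.0514, 0.0514, 0.0514, 0.0514, 0.0498, 0.0498, 0.0498, 0.0498]  mean=0.5511  Neff=10.7190  idx=[0, 0, 0, 1, 1, 2, 2, 4, 5, 7, 8, 9, 11, 12]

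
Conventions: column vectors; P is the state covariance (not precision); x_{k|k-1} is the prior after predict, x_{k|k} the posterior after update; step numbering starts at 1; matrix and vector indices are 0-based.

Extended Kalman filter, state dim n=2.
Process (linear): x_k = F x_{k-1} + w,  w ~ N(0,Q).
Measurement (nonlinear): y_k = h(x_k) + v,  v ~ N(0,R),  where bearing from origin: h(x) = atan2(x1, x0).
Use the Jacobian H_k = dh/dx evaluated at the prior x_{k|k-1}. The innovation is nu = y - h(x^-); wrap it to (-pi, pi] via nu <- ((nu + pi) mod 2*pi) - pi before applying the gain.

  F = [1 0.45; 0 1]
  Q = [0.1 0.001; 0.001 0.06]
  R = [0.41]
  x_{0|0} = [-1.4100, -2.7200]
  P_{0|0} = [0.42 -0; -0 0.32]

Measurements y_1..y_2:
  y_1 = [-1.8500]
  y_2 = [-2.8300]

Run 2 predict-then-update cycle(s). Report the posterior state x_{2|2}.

step 1: x^-=[-2.6340, -2.7200]  P^-=[0.5848 0.1450; 0.1450 0.3800]  H_jac=[0.1897 -0.1837]  S=[0.4338]  K=[0.1944; -0.0975]  nu=[0.4901]  x^+=[-2.5387, -2.7678]  P^+=[0.5684 0.1532; 0.1532 0.3759]
step 2: x^-=[-3.7842, -2.7678]  P^-=[0.8824 0.3234; 0.3234 0.4359]  H_jac=[0.1259 -0.1722]  S=[0.4229]  K=[0.1311; -0.0812]  nu=[-0.3199]  x^+=[-3.8262, -2.7418]  P^+=[0.8752 0.3279; 0.3279 0.4331]

x_post = [-3.8262, -2.7418]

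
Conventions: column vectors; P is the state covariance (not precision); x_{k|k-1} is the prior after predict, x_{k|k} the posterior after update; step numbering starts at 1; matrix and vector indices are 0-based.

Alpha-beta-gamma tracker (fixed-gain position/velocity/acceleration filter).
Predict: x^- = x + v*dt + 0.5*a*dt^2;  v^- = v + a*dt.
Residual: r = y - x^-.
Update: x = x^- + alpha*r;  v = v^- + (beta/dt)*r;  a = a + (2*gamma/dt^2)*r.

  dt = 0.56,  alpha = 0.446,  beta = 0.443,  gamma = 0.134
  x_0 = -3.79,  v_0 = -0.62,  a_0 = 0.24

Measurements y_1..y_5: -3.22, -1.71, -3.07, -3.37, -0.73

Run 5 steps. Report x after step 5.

x_post = -1.4232

step 1: x_pred=-4.0996  r=0.8796  x^+=-3.7073  v^+=0.2102  a^+=0.9917
step 2: x_pred=-3.4341  r=1.7241  x^+=-2.6651  v^+=2.1294  a^+=2.4651
step 3: x_pred=-1.0862  r=-1.9838  x^+=-1.9709  v^+=1.9405  a^+=0.7697
step 4: x_pred=-0.7636  r=-2.6064  x^+=-1.9261  v^+=0.3096  a^+=-1.4577
step 5: x_pred=-1.9812  r=1.2512  x^+=-1.4232  v^+=0.4831  a^+=-0.3884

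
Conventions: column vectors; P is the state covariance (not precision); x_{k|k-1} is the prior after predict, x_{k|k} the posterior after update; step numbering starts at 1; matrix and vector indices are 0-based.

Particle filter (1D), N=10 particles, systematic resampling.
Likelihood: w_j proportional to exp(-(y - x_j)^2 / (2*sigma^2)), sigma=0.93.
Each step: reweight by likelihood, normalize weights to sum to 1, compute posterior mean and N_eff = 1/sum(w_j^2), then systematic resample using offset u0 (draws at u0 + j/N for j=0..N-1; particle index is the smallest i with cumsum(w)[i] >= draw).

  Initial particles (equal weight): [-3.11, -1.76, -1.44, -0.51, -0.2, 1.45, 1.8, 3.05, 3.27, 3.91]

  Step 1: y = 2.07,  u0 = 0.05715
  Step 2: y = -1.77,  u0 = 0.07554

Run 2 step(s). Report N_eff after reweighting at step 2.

step 1: w=[0.0000, 0.0001, 0.0003, 0.0071, 0.0170, 0.2684, 0.3214, 0.1924, 0.1458, 0.0474]  mean=2.2091  Neff=4.2328  idx=[5, 5, 5, 6, 6, 6, 7, 7, 8, 9]
step 2: w=[0.2659, 0.2659, 0.2659, 0.0673, 0.0673, 0.0673, 0.0002, 0.0002, 0.0000, 0.0000]  mean=1.5213  Neff=4.4305  idx=[0, 0, 1, 1, 1, 2, 2, 2, 4, 5]

N_eff = 4.4305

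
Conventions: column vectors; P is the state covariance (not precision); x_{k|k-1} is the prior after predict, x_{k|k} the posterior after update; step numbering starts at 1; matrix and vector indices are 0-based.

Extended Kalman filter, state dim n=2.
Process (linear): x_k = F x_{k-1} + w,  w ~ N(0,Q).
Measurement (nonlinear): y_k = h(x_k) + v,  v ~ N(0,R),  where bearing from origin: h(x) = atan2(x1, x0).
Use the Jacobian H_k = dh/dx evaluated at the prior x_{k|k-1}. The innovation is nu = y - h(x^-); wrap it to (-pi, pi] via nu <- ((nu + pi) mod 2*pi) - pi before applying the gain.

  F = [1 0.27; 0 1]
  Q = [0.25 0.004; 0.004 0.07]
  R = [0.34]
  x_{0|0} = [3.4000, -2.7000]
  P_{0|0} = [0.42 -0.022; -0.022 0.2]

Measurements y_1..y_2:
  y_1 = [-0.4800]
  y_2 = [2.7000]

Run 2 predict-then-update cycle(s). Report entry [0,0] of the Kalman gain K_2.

K[0,0] = 0.5596

step 1: x^-=[2.6710, -2.7000]  P^-=[0.6727 0.0360; 0.0360 0.2700]  H_jac=[0.1872 0.1852]  S=[0.3753]  K=[0.3533; 0.1512]  nu=[0.3108]  x^+=[2.7808, -2.6530]  P^+=[0.6259 0.0160; 0.0160 0.2614]
step 2: x^-=[2.0645, -2.6530]  P^-=[0.9035 0.0905; 0.0905 0.3314]  H_jac=[0.2348 0.1827]  S=[0.4086]  K=[0.5596; 0.2002]  nu=[-2.6737]  x^+=[0.5683, -3.1883]  P^+=[0.7756 0.0448; 0.0448 0.3150]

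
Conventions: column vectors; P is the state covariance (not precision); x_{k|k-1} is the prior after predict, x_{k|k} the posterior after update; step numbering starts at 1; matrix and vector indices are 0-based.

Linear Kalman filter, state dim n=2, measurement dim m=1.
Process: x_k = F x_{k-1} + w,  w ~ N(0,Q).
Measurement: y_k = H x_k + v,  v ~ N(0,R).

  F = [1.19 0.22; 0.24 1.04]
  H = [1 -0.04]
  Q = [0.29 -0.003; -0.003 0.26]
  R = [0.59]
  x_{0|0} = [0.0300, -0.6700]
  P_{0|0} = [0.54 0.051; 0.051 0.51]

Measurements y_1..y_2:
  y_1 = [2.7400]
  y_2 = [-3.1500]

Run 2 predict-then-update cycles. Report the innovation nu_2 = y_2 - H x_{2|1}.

step 1: x^-=[-0.1117, -0.6896]  P^-=[1.1061 0.3337; 0.3337 0.8682]  S=[1.6708]  K=[0.6540; 0.1790]  nu=[2.8241]  x^+=[1.7354, -0.1842]  P^+=[0.3914 0.1382; 0.1382 0.8147]
step 2: x^-=[2.0245, 0.2249]  P^-=[0.9560 0.4735; 0.4735 1.2327]  S=[1.5101]  K=[0.6205; 0.2809]  nu=[-5.1655]  x^+=[-1.1809, -1.2260]  P^+=[0.3745 0.2103; 0.2103 1.1135]

innov = [-5.1655]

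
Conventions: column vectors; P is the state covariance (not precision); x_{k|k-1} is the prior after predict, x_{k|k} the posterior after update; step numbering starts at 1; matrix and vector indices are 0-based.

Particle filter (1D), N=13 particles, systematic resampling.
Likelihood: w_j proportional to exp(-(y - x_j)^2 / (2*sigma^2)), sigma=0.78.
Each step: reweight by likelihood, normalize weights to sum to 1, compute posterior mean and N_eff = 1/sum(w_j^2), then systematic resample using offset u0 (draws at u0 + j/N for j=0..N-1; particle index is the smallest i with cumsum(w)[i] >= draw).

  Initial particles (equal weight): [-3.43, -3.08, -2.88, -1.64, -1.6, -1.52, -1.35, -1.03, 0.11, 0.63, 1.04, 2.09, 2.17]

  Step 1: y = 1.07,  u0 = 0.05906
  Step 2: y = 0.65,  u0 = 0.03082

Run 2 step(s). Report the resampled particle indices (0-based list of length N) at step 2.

resampled_idx = [0, 1, 2, 2, 3, 4, 4, 5, 6, 7, 7, 8, 10]

step 1: w=[0.0000, 0.0000, 0.0000, 0.0008, 0.0009, 0.0013, 0.0026, 0.0084, 0.1484, 0.2699, 0.3162, 0.1346, 0.1171]  mean=1.0336  Neff=4.4109  idx=[8, 8, 9, 9, 9, 10, 10, 10, 10, 11, 11, 12, 12]
step 2: w=[0.0898, 0.0898, 0.1140, 0.1140, 0.1140, 0.1007, 0.1007, 0.1007, 0.1007, 0.0208, 0.0208, 0.0171, 0.0171]  mean=0.8150  Neff=10.2973  idx=[0, 1, 2, 2, 3, 4, 4, 5, 6, 7, 7, 8, 10]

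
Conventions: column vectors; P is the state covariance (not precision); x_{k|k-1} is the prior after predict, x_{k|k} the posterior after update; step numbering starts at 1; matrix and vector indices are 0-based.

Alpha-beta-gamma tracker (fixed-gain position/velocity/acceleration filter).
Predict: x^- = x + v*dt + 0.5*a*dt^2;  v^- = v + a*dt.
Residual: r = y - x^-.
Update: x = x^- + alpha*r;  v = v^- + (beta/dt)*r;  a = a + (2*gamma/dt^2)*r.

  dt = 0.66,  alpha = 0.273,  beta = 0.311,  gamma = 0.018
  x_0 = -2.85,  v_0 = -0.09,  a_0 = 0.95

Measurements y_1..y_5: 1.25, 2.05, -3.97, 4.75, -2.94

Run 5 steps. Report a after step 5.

a_post = 0.2667

step 1: x_pred=-2.7025  r=3.9525  x^+=-1.6235  v^+=2.3995  a^+=1.2767
step 2: x_pred=0.2382  r=1.8118  x^+=0.7328  v^+=4.0958  a^+=1.4264
step 3: x_pred=3.7467  r=-7.7167  x^+=1.6401  v^+=1.4010  a^+=0.7886
step 4: x_pred=2.7365  r=2.0135  x^+=3.2862  v^+=2.8703  a^+=0.9550
step 5: x_pred=5.3886  r=-8.3286  x^+=3.1149  v^+=-0.4239  a^+=0.2667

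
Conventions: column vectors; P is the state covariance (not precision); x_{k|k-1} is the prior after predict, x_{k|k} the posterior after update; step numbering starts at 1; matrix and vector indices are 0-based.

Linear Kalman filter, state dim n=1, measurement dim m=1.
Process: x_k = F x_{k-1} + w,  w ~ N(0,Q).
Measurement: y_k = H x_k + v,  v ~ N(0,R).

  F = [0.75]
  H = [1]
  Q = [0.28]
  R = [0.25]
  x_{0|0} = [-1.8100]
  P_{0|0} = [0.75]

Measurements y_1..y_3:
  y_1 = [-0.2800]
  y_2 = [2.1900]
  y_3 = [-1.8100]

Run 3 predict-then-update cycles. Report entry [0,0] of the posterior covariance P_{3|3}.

P_post[0,0] = 0.1484

step 1: x^-=[-1.3575]  P^-=[0.7019]  S=[0.9519]  K=[0.7374]  nu=[1.0775]  x^+=[-0.5630]  P^+=[0.1843]
step 2: x^-=[-0.4222]  P^-=[0.3837]  S=[0.6337]  K=[0.6055]  nu=[2.6122]  x^+=[1.1594]  P^+=[0.1514]
step 3: x^-=[0.8696]  P^-=[0.3651]  S=[0.6151]  K=[0.5936]  nu=[-2.6796]  x^+=[-0.7210]  P^+=[0.1484]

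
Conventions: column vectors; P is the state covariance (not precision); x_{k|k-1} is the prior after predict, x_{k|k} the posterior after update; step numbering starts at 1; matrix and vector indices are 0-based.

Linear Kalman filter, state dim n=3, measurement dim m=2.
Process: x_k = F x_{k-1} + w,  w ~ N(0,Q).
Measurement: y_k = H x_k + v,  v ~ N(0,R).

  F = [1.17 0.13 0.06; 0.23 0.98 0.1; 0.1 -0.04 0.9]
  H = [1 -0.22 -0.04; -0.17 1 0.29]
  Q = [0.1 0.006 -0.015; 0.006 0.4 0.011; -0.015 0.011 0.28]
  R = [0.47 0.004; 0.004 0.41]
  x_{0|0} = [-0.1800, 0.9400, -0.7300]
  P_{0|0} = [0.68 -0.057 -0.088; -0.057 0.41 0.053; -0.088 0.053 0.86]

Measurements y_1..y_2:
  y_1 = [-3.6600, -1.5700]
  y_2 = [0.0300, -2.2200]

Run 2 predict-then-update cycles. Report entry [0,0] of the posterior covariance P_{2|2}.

step 1: x^-=[-0.1322, 0.8068, -0.7126]  P^-=[1.0120 0.1716 0.0237; 0.1716 0.8190 0.1103; 0.0237 0.1103 0.9649]  S=[1.4477 -0.1858; -0.1858 1.3427]  K=[0.6851 0.0996; 0.0708 0.6219; 0.0100 0.2890]  nu=[-3.3788, -2.1926]  x^+=[-2.6653, -0.7961, -1.3800]  P^+=[0.3446 0.0987 0.0121; 0.0987 0.3088 -0.1270; 0.0121 -0.1270 0.8537]
step 2: x^-=[-3.3047, -1.5312, -1.4767]  P^-=[0.6097 0.2517 0.0647; 0.2517 0.7435 -0.0165; 0.0647 -0.0165 0.9859]  S=[1.0010 0.0074; 0.0074 1.1525]  K=[0.5501 0.1412; 0.0843 0.6033; 0.0272 0.2241]  nu=[2.9388, -0.8224]  x^+=[-1.8042, -1.7797, -1.5810]  P^+=[0.2826 0.1046 0.0123; 0.1046 0.3162 -0.1748; 0.0123 -0.1748 0.9272]

P_post[0,0] = 0.2826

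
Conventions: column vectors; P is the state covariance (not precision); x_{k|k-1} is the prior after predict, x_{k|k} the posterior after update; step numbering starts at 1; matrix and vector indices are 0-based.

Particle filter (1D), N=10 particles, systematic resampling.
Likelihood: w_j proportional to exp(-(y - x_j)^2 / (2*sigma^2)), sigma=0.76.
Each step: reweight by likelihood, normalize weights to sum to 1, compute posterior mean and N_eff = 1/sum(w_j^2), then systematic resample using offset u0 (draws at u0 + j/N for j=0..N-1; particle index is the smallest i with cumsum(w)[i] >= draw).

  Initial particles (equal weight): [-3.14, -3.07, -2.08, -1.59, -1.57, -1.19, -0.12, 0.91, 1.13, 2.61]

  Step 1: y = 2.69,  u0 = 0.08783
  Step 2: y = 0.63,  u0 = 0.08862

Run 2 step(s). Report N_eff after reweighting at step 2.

N_eff = 1.8623

step 1: w=[0.0000, 0.0000, 0.0000, 0.0000, 0.0000, 0.0000, 0.0009, 0.0545, 0.1030, 0.8416]  mean=2.3625  Neff=1.3852  idx=[8, 9, 9, 9, 9, 9, 9, 9, 9, 9]
step 2: w=[0.7271, 0.0303, 0.0303, 0.0303, 0.0303, 0.0303, 0.0303, 0.0303, 0.0303, 0.0303]  mean=1.5339  Neff=1.8623  idx=[0, 0, 0, 0, 0, 0, 0, 3, 6, 9]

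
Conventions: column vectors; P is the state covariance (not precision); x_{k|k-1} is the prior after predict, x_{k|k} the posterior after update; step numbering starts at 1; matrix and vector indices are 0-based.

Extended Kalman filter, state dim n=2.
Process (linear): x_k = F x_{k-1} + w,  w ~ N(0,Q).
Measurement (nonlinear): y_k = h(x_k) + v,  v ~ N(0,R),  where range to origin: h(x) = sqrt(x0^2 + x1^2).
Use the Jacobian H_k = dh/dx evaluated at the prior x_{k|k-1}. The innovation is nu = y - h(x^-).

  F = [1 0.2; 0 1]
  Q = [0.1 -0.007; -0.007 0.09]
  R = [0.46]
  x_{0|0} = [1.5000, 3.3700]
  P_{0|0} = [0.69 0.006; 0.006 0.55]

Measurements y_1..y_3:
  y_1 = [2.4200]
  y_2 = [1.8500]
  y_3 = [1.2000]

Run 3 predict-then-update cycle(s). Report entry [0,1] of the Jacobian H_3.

H_jac[0,1] = 0.7430

step 1: x^-=[2.1740, 3.3700]  P^-=[0.8144 0.1090; 0.1090 0.6400]  H_jac=[0.5421 0.8403]  S=[1.2506]  K=[0.4263; 0.4773]  nu=[-1.5904]  x^+=[1.4961, 2.6109]  P^+=[0.5872 -0.1454; -0.1454 0.3551]
step 2: x^-=[2.0182, 2.6109]  P^-=[0.6432 -0.0814; -0.0814 0.4451]  H_jac=[0.6116 0.7912]  S=[0.9004]  K=[0.3653; 0.3358]  nu=[-1.4500]  x^+=[1.4885, 2.1240]  P^+=[0.5230 -0.1919; -0.1919 0.3436]
step 3: x^-=[1.9133, 2.1240]  P^-=[0.5600 -0.1302; -0.1302 0.4336]  H_jac=[0.6693 0.7430]  S=[0.8207]  K=[0.3388; 0.2863]  nu=[-1.6587]  x^+=[1.3513, 1.6490]  P^+=[0.4658 -0.2098; -0.2098 0.3663]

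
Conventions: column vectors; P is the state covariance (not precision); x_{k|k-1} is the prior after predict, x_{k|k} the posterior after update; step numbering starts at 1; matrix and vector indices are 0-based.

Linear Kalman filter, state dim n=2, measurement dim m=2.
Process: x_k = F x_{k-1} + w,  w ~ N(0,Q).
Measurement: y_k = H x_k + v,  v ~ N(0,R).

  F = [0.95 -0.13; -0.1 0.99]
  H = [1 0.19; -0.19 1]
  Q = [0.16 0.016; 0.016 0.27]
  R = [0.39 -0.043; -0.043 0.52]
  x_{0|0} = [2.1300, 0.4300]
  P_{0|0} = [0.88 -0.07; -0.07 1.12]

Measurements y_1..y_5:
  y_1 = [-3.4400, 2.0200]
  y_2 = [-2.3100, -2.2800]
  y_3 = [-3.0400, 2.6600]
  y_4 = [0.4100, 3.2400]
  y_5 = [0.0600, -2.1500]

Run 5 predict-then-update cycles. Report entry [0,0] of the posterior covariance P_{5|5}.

P_post[0,0] = 0.1824

step 1: x^-=[1.9676, 0.2127]  P^-=[0.9904 -0.2785; -0.2785 1.3904]  S=[1.3248 -0.2354; -0.2354 2.0520]  K=[0.6811 -0.1493; 0.1166 0.7167]  nu=[-5.4480, 2.1811]  x^+=[-2.0688, 1.1409]  P^+=[0.2822 -0.0533; -0.0533 0.3576]
step 2: x^-=[-2.1137, 1.3364]  P^-=[0.4339 -0.1076; -0.1076 0.6338]  S=[0.8059 -0.1088; -0.1088 1.2104]  K=[0.4979 -0.1123; 0.0899 0.5486]  nu=[-0.4502, -4.0180]  x^+=[-1.8866, -0.9085]  P^+=[0.2067 -0.0405; -0.0405 0.2737]
step 3: x^-=[-1.6742, -0.7107]  P^-=[0.3612 -0.0775; -0.0775 0.5484]  S=[0.7415 -0.0821; -0.0821 1.1109]  K=[0.4564 -0.0978; 0.0929 0.5138]  nu=[-1.2308, 3.0526]  x^+=[-2.5345, 0.7433]  P^+=[0.1888 -0.0346; -0.0346 0.2566]
step 4: x^-=[-2.5044, 0.9893]  P^-=[0.3433 -0.0680; -0.0680 0.5302]  S=[0.7266 -0.0730; -0.0730 1.0884]  K=[0.4454 -0.0925; 0.0959 0.5054]  nu=[2.7264, 1.7749]  x^+=[-1.4543, 2.1478]  P^+=[0.1838 -0.0323; -0.0323 0.2526]
step 5: x^-=[-1.6608, 2.2718]  P^-=[0.3381 -0.0648; -0.0648 0.5258]  S=[0.7225 -0.0698; -0.0698 1.0826]  K=[0.4422 -0.0907; 0.0972 0.5033]  nu=[1.2891, -4.7373]  x^+=[-0.6611, 0.0128]  P^+=[0.1824 -0.0315; -0.0315 0.2515]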